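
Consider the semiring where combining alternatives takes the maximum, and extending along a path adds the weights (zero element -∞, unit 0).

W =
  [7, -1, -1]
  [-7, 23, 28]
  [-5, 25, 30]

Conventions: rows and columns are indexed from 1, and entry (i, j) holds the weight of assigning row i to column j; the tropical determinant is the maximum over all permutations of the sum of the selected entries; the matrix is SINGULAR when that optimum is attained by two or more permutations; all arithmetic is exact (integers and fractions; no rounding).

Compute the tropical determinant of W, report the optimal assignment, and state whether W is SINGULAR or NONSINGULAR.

σ = (1, 2, 3): 7 + 23 + 30 = 60
σ = (1, 3, 2): 7 + 28 + 25 = 60
σ = (2, 1, 3): (-1) + (-7) + 30 = 22
σ = (2, 3, 1): (-1) + 28 + (-5) = 22
σ = (3, 1, 2): (-1) + (-7) + 25 = 17
σ = (3, 2, 1): (-1) + 23 + (-5) = 17
Optimal value attained by: σ = (1, 2, 3).
Answer: det⊕(W) = 60; verdict: SINGULAR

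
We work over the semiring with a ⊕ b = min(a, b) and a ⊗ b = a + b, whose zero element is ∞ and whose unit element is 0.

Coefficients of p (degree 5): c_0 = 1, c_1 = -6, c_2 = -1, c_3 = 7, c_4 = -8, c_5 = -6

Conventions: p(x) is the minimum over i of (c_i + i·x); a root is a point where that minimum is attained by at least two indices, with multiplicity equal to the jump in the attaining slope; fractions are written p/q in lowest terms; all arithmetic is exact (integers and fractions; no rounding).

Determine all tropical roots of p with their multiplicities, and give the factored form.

hull edge (i=0, c=1) to (i=1, c=-6): slope -7, span 1
hull edge (i=1, c=-6) to (i=4, c=-8): slope -2/3, span 3
hull edge (i=4, c=-8) to (i=5, c=-6): slope 2, span 1
Factored form: p(x) = -6 ⊗ (x ⊕ (-2)) ⊗ (x ⊕ 2/3) ⊗ (x ⊕ 2/3) ⊗ (x ⊕ 2/3) ⊗ (x ⊕ 7)
Answer: roots = -2 (mult 1), 2/3 (mult 3), 7 (mult 1)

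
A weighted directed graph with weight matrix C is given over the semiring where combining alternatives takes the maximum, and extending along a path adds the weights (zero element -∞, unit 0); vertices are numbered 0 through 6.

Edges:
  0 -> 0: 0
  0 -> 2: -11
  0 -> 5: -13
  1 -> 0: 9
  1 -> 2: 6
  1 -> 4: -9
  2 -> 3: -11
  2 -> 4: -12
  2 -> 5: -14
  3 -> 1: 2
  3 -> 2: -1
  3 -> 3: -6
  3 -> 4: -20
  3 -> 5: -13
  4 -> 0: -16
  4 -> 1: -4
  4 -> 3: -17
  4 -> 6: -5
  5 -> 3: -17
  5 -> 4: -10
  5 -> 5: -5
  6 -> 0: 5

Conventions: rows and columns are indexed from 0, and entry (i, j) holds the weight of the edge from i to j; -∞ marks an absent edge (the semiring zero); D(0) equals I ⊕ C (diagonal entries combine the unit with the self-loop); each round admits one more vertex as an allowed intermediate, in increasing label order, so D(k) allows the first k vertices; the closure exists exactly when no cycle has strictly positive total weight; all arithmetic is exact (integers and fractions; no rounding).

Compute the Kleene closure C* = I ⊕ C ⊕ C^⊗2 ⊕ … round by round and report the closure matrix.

D(0):
  [0, -∞, -11, -∞, -∞, -13, -∞]
  [9, 0, 6, -∞, -9, -∞, -∞]
  [-∞, -∞, 0, -11, -12, -14, -∞]
  [-∞, 2, -1, 0, -20, -13, -∞]
  [-16, -4, -∞, -17, 0, -∞, -5]
  [-∞, -∞, -∞, -17, -10, 0, -∞]
  [5, -∞, -∞, -∞, -∞, -∞, 0]
D(1):
  [0, -∞, -11, -∞, -∞, -13, -∞]
  [9, 0, 6, -∞, -9, -4, -∞]
  [-∞, -∞, 0, -11, -12, -14, -∞]
  [-∞, 2, -1, 0, -20, -13, -∞]
  [-16, -4, -27, -17, 0, -29, -5]
  [-∞, -∞, -∞, -17, -10, 0, -∞]
  [5, -∞, -6, -∞, -∞, -8, 0]
D(2):
  [0, -∞, -11, -∞, -∞, -13, -∞]
  [9, 0, 6, -∞, -9, -4, -∞]
  [-∞, -∞, 0, -11, -12, -14, -∞]
  [11, 2, 8, 0, -7, -2, -∞]
  [5, -4, 2, -17, 0, -8, -5]
  [-∞, -∞, -∞, -17, -10, 0, -∞]
  [5, -∞, -6, -∞, -∞, -8, 0]
D(3):
  [0, -∞, -11, -22, -23, -13, -∞]
  [9, 0, 6, -5, -6, -4, -∞]
  [-∞, -∞, 0, -11, -12, -14, -∞]
  [11, 2, 8, 0, -4, -2, -∞]
  [5, -4, 2, -9, 0, -8, -5]
  [-∞, -∞, -∞, -17, -10, 0, -∞]
  [5, -∞, -6, -17, -18, -8, 0]
D(4):
  [0, -20, -11, -22, -23, -13, -∞]
  [9, 0, 6, -5, -6, -4, -∞]
  [0, -9, 0, -11, -12, -13, -∞]
  [11, 2, 8, 0, -4, -2, -∞]
  [5, -4, 2, -9, 0, -8, -5]
  [-6, -15, -9, -17, -10, 0, -∞]
  [5, -15, -6, -17, -18, -8, 0]
D(5):
  [0, -20, -11, -22, -23, -13, -28]
  [9, 0, 6, -5, -6, -4, -11]
  [0, -9, 0, -11, -12, -13, -17]
  [11, 2, 8, 0, -4, -2, -9]
  [5, -4, 2, -9, 0, -8, -5]
  [-5, -14, -8, -17, -10, 0, -15]
  [5, -15, -6, -17, -18, -8, 0]
D(6):
  [0, -20, -11, -22, -23, -13, -28]
  [9, 0, 6, -5, -6, -4, -11]
  [0, -9, 0, -11, -12, -13, -17]
  [11, 2, 8, 0, -4, -2, -9]
  [5, -4, 2, -9, 0, -8, -5]
  [-5, -14, -8, -17, -10, 0, -15]
  [5, -15, -6, -17, -18, -8, 0]
D(7):
  [0, -20, -11, -22, -23, -13, -28]
  [9, 0, 6, -5, -6, -4, -11]
  [0, -9, 0, -11, -12, -13, -17]
  [11, 2, 8, 0, -4, -2, -9]
  [5, -4, 2, -9, 0, -8, -5]
  [-5, -14, -8, -17, -10, 0, -15]
  [5, -15, -6, -17, -18, -8, 0]
Answer: C* = [[0, -20, -11, -22, -23, -13, -28], [9, 0, 6, -5, -6, -4, -11], [0, -9, 0, -11, -12, -13, -17], [11, 2, 8, 0, -4, -2, -9], [5, -4, 2, -9, 0, -8, -5], [-5, -14, -8, -17, -10, 0, -15], [5, -15, -6, -17, -18, -8, 0]]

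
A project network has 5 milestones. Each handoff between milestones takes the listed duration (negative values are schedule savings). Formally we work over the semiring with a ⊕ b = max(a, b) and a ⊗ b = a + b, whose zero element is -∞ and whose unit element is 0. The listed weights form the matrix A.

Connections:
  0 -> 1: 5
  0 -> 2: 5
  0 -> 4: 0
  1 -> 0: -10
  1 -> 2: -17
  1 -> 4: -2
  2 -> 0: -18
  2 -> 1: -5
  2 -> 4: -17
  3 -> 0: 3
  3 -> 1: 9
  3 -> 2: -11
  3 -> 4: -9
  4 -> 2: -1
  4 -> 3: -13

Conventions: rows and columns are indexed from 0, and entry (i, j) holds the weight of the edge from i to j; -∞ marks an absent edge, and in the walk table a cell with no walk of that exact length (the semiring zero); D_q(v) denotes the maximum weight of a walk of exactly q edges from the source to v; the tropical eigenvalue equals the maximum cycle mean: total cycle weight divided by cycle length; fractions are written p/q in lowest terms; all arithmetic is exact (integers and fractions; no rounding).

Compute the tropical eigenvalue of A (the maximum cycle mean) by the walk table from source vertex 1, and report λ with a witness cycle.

q=0: [-∞, 0, -∞, -∞, -∞]
q=1: [-10, -∞, -17, -∞, -2]
q=2: [-35, -5, -3, -15, -10]
q=3: [-12, -6, -11, -23, -7]
q=4: [-16, -7, -7, -20, -8]
q=5: [-17, -11, -9, -21, -9]
Optimal cycle mean attained by: cycle 0->1->4->3->0, total 5 + (-2) + (-13) + 3, length 4.
Answer: λ = -7/4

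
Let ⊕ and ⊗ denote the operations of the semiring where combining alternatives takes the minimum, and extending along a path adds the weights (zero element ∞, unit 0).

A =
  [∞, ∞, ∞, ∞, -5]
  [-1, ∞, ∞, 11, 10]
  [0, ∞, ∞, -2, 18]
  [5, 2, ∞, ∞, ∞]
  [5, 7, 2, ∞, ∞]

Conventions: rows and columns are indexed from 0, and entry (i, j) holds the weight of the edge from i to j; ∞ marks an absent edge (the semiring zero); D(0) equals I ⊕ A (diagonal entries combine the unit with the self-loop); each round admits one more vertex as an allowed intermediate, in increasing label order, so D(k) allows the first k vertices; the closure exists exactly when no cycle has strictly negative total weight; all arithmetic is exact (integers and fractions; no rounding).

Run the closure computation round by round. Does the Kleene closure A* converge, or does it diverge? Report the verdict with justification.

D(0):
  [0, ∞, ∞, ∞, -5]
  [-1, 0, ∞, 11, 10]
  [0, ∞, 0, -2, 18]
  [5, 2, ∞, 0, ∞]
  [5, 7, 2, ∞, 0]
D(1):
  [0, ∞, ∞, ∞, -5]
  [-1, 0, ∞, 11, -6]
  [0, ∞, 0, -2, -5]
  [5, 2, ∞, 0, 0]
  [5, 7, 2, ∞, 0]
D(2):
  [0, ∞, ∞, ∞, -5]
  [-1, 0, ∞, 11, -6]
  [0, ∞, 0, -2, -5]
  [1, 2, ∞, 0, -4]
  [5, 7, 2, 18, 0]
Detection: at round 3, diagonal entry (4, 4) turns strictly negative.
Key observation: the cycle 4->2->0->4 has total weight 2 + 0 + (-5), which is strictly negative.
Answer: DIVERGES — negative cycle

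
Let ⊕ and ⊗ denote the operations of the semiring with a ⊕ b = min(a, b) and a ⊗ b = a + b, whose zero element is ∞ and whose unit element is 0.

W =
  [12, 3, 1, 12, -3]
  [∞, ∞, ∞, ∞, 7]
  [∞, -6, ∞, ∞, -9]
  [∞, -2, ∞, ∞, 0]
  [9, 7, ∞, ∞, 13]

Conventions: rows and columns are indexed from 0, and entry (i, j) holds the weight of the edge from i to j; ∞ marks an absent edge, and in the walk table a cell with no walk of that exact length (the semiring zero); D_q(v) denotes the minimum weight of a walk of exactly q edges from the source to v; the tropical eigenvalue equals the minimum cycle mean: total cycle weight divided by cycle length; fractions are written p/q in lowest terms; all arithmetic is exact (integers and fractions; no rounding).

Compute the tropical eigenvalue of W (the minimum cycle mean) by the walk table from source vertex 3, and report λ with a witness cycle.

q=0: [∞, ∞, ∞, 0, ∞]
q=1: [∞, -2, ∞, ∞, 0]
q=2: [9, 7, ∞, ∞, 5]
q=3: [14, 12, 10, 21, 6]
q=4: [15, 4, 15, 26, 1]
q=5: [10, 8, 16, 27, 6]
Optimal cycle mean attained by: cycle 0->2->4->0, total 1 + (-9) + 9, length 3.
Answer: λ = 1/3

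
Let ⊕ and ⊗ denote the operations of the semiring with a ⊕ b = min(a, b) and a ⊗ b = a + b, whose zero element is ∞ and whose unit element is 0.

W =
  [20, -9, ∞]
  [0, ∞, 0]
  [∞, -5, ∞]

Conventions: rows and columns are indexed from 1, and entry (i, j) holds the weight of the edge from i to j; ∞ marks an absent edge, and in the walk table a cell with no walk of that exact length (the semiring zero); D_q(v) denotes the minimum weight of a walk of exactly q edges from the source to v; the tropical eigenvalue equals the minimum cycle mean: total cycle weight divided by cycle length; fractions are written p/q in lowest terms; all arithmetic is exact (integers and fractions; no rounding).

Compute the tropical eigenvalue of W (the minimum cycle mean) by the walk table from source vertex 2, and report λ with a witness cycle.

q=0: [∞, 0, ∞]
q=1: [0, ∞, 0]
q=2: [20, -9, ∞]
q=3: [-9, 11, -9]
Optimal cycle mean attained by: cycle 1->2->1, total (-9) + 0, length 2.
Answer: λ = -9/2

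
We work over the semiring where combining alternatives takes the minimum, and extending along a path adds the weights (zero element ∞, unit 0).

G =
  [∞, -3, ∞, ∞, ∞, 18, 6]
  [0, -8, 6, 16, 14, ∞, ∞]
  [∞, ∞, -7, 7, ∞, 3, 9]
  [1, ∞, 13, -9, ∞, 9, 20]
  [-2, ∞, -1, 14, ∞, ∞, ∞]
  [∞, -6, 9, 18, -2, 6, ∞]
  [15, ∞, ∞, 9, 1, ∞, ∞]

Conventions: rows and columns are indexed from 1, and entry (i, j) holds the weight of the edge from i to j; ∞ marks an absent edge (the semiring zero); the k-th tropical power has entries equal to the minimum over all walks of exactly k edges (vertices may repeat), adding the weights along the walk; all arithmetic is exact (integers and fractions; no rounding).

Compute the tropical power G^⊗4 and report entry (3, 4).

G^⊗2:
  [-3, -11, 3, 13, 7, 24, ∞]
  [-8, -16, -2, 7, 6, 9, 6]
  [8, -3, -14, -2, 1, -4, 2]
  [-8, -2, 4, -18, 7, 0, 7]
  [15, -5, -8, 5, ∞, 2, 4]
  [-6, -14, -3, 9, 4, 12, 18]
  [-1, 12, 0, 0, ∞, 18, 21]
G^⊗3:
  [-11, -19, -5, 4, 3, 6, 3]
  [-16, -24, -10, -2, -2, 1, -2]
  [-3, -11, -21, -11, -6, -11, -5]
  [-17, -11, -5, -27, -2, -9, -2]
  [-5, -13, -15, -4, 0, -5, 1]
  [-14, -22, -10, 0, 0, 0, 0]
  [1, -4, -7, -9, 16, 3, 5]
G^⊗4:
  [-19, -27, -13, -5, -5, -2, -5]
  [-24, -32, -18, -11, -10, -7, -10]
  [-11, -19, -28, -20, -13, -18, -12]
  [-26, -20, -14, -36, -11, -18, -11]
  [-13, -21, -22, -13, -7, -12, -6]
  [-22, -30, -17, -9, -8, -7, -8]
  [-8, -12, -14, -18, 1, -4, 2]
Key observation: the optimum is the walk 3->4->4->4->4, with weight 7 + (-9) + (-9) + (-9) = -20.
Optimal value attained by: walk 3->4->4->4->4.
Answer: (G^⊗4)[3][4] = -20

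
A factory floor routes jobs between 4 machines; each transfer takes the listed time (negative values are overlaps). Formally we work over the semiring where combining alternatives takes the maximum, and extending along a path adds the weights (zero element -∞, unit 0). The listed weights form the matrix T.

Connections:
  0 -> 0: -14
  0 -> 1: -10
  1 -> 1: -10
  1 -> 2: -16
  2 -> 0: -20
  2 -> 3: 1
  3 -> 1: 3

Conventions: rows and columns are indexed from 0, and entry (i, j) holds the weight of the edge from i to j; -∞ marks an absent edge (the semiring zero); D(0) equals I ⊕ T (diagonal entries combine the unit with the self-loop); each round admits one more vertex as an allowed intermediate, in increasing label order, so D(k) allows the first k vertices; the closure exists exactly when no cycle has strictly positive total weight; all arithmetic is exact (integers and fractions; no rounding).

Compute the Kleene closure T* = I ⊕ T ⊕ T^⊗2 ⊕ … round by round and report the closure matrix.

D(0):
  [0, -10, -∞, -∞]
  [-∞, 0, -16, -∞]
  [-20, -∞, 0, 1]
  [-∞, 3, -∞, 0]
D(1):
  [0, -10, -∞, -∞]
  [-∞, 0, -16, -∞]
  [-20, -30, 0, 1]
  [-∞, 3, -∞, 0]
D(2):
  [0, -10, -26, -∞]
  [-∞, 0, -16, -∞]
  [-20, -30, 0, 1]
  [-∞, 3, -13, 0]
D(3):
  [0, -10, -26, -25]
  [-36, 0, -16, -15]
  [-20, -30, 0, 1]
  [-33, 3, -13, 0]
D(4):
  [0, -10, -26, -25]
  [-36, 0, -16, -15]
  [-20, 4, 0, 1]
  [-33, 3, -13, 0]
Answer: T* = [[0, -10, -26, -25], [-36, 0, -16, -15], [-20, 4, 0, 1], [-33, 3, -13, 0]]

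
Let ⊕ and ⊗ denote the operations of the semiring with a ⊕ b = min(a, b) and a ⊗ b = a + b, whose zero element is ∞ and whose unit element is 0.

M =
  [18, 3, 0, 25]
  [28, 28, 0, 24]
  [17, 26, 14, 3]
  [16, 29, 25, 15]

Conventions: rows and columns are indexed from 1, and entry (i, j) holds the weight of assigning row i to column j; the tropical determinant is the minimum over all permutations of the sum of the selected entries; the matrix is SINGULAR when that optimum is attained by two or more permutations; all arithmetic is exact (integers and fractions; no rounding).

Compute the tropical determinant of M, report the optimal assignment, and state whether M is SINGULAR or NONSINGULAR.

σ = (1, 2, 3, 4): 18 + 28 + 14 + 15 = 75
σ = (1, 2, 4, 3): 18 + 28 + 3 + 25 = 74
σ = (1, 3, 2, 4): 18 + 0 + 26 + 15 = 59
σ = (1, 3, 4, 2): 18 + 0 + 3 + 29 = 50
σ = (1, 4, 2, 3): 18 + 24 + 26 + 25 = 93
σ = (1, 4, 3, 2): 18 + 24 + 14 + 29 = 85
σ = (2, 1, 3, 4): 3 + 28 + 14 + 15 = 60
σ = (2, 1, 4, 3): 3 + 28 + 3 + 25 = 59
σ = (2, 3, 1, 4): 3 + 0 + 17 + 15 = 35
σ = (2, 3, 4, 1): 3 + 0 + 3 + 16 = 22
σ = (2, 4, 1, 3): 3 + 24 + 17 + 25 = 69
σ = (2, 4, 3, 1): 3 + 24 + 14 + 16 = 57
σ = (3, 1, 2, 4): 0 + 28 + 26 + 15 = 69
σ = (3, 1, 4, 2): 0 + 28 + 3 + 29 = 60
σ = (3, 2, 1, 4): 0 + 28 + 17 + 15 = 60
σ = (3, 2, 4, 1): 0 + 28 + 3 + 16 = 47
σ = (3, 4, 1, 2): 0 + 24 + 17 + 29 = 70
σ = (3, 4, 2, 1): 0 + 24 + 26 + 16 = 66
σ = (4, 1, 2, 3): 25 + 28 + 26 + 25 = 104
σ = (4, 1, 3, 2): 25 + 28 + 14 + 29 = 96
σ = (4, 2, 1, 3): 25 + 28 + 17 + 25 = 95
σ = (4, 2, 3, 1): 25 + 28 + 14 + 16 = 83
σ = (4, 3, 1, 2): 25 + 0 + 17 + 29 = 71
σ = (4, 3, 2, 1): 25 + 0 + 26 + 16 = 67
Optimal value attained by: σ = (2, 3, 4, 1).
Answer: det⊕(M) = 22; verdict: NONSINGULAR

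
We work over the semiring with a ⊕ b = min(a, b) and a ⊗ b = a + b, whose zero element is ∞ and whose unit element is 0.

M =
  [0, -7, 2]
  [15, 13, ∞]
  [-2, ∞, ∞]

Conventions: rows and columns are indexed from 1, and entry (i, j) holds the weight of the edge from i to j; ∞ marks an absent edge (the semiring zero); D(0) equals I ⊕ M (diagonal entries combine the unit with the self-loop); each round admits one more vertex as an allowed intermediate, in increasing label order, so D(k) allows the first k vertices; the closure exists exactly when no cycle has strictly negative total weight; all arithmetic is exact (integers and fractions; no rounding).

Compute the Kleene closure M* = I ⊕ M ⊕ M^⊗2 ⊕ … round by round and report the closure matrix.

D(0):
  [0, -7, 2]
  [15, 0, ∞]
  [-2, ∞, 0]
D(1):
  [0, -7, 2]
  [15, 0, 17]
  [-2, -9, 0]
D(2):
  [0, -7, 2]
  [15, 0, 17]
  [-2, -9, 0]
D(3):
  [0, -7, 2]
  [15, 0, 17]
  [-2, -9, 0]
Answer: M* = [[0, -7, 2], [15, 0, 17], [-2, -9, 0]]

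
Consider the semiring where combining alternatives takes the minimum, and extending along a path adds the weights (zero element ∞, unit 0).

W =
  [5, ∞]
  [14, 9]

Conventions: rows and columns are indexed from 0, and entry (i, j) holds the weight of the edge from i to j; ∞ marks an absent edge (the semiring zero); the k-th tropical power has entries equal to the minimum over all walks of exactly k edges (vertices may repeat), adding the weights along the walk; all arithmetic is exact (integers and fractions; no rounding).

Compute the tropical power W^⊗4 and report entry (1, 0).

W^⊗2:
  [10, ∞]
  [19, 18]
W^⊗3:
  [15, ∞]
  [24, 27]
W^⊗4:
  [20, ∞]
  [29, 36]
Key observation: the optimum is the walk 1->0->0->0->0, with weight 14 + 5 + 5 + 5 = 29.
Optimal value attained by: walk 1->0->0->0->0.
Answer: (W^⊗4)[1][0] = 29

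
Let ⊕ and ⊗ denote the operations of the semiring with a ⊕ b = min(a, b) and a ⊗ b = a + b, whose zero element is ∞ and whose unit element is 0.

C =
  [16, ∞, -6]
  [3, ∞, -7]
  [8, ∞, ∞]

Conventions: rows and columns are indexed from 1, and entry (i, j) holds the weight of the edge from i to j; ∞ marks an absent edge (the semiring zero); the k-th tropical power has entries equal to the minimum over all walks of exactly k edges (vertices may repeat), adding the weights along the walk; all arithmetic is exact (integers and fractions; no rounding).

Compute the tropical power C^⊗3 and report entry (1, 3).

C^⊗2:
  [2, ∞, 10]
  [1, ∞, -3]
  [24, ∞, 2]
C^⊗3:
  [18, ∞, -4]
  [5, ∞, -5]
  [10, ∞, 18]
Key observation: the optimum is the walk 1->3->1->3, with weight (-6) + 8 + (-6) = -4.
Optimal value attained by: walk 1->3->1->3.
Answer: (C^⊗3)[1][3] = -4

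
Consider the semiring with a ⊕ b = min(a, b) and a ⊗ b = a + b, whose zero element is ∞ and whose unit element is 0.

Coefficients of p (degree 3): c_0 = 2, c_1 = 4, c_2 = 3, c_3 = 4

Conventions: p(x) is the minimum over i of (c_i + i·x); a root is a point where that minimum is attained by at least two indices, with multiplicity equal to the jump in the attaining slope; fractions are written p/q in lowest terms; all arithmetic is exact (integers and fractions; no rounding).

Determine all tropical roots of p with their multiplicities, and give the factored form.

hull edge (i=0, c=2) to (i=2, c=3): slope 1/2, span 2
hull edge (i=2, c=3) to (i=3, c=4): slope 1, span 1
Factored form: p(x) = 4 ⊗ (x ⊕ (-1)) ⊗ (x ⊕ (-1/2)) ⊗ (x ⊕ (-1/2))
Answer: roots = -1 (mult 1), -1/2 (mult 2)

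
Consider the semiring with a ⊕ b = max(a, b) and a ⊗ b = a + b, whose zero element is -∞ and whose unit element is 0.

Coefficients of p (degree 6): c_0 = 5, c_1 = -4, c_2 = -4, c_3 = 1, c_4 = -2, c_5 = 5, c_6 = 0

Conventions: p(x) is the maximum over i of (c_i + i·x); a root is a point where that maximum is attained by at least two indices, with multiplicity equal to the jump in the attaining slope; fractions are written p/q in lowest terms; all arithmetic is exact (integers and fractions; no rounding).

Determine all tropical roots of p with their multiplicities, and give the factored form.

hull edge (i=0, c=5) to (i=5, c=5): slope 0, span 5
hull edge (i=5, c=5) to (i=6, c=0): slope -5, span 1
Factored form: p(x) = 0 ⊗ (x ⊕ 0) ⊗ (x ⊕ 0) ⊗ (x ⊕ 0) ⊗ (x ⊕ 0) ⊗ (x ⊕ 0) ⊗ (x ⊕ 5)
Answer: roots = 0 (mult 5), 5 (mult 1)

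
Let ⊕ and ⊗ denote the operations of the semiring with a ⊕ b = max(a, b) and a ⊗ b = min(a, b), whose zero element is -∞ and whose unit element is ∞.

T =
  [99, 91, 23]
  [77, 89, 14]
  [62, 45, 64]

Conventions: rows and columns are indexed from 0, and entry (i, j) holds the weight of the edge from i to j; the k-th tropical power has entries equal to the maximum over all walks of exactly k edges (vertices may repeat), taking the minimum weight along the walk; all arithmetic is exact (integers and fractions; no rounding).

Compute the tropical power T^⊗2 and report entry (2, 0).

T^⊗2:
  [99, 91, 23]
  [77, 89, 23]
  [62, 62, 64]
Key observation: the optimum is the walk 2->0->0, with weight 62 min 99 = 62.
Optimal value attained by: walk 2->0->0.
Answer: (T^⊗2)[2][0] = 62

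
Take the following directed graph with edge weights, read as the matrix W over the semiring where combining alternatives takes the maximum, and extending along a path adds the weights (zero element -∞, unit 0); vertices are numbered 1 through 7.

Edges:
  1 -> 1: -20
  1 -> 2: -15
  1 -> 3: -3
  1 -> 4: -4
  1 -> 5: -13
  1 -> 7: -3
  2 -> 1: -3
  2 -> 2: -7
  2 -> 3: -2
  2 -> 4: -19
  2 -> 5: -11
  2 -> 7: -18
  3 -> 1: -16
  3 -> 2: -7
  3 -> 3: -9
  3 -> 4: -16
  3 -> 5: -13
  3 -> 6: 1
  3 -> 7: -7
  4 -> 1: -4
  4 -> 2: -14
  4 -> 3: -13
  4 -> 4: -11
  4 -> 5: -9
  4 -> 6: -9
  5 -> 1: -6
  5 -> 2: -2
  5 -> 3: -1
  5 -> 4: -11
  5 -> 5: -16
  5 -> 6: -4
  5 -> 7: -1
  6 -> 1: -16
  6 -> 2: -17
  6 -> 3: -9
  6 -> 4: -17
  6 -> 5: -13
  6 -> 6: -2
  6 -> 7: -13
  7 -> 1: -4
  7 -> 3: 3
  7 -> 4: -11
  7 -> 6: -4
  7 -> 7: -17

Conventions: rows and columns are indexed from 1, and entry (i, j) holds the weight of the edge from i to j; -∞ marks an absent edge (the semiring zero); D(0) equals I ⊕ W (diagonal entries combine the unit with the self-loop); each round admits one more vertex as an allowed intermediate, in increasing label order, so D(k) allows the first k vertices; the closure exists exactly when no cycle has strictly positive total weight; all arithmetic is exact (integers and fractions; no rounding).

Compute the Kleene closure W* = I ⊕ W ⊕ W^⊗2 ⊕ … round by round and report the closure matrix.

D(0):
  [0, -15, -3, -4, -13, -∞, -3]
  [-3, 0, -2, -19, -11, -∞, -18]
  [-16, -7, 0, -16, -13, 1, -7]
  [-4, -14, -13, 0, -9, -9, -∞]
  [-6, -2, -1, -11, 0, -4, -1]
  [-16, -17, -9, -17, -13, 0, -13]
  [-4, -∞, 3, -11, -∞, -4, 0]
D(1):
  [0, -15, -3, -4, -13, -∞, -3]
  [-3, 0, -2, -7, -11, -∞, -6]
  [-16, -7, 0, -16, -13, 1, -7]
  [-4, -14, -7, 0, -9, -9, -7]
  [-6, -2, -1, -10, 0, -4, -1]
  [-16, -17, -9, -17, -13, 0, -13]
  [-4, -19, 3, -8, -17, -4, 0]
D(2):
  [0, -15, -3, -4, -13, -∞, -3]
  [-3, 0, -2, -7, -11, -∞, -6]
  [-10, -7, 0, -14, -13, 1, -7]
  [-4, -14, -7, 0, -9, -9, -7]
  [-5, -2, -1, -9, 0, -4, -1]
  [-16, -17, -9, -17, -13, 0, -13]
  [-4, -19, 3, -8, -17, -4, 0]
D(3):
  [0, -10, -3, -4, -13, -2, -3]
  [-3, 0, -2, -7, -11, -1, -6]
  [-10, -7, 0, -14, -13, 1, -7]
  [-4, -14, -7, 0, -9, -6, -7]
  [-5, -2, -1, -9, 0, 0, -1]
  [-16, -16, -9, -17, -13, 0, -13]
  [-4, -4, 3, -8, -10, 4, 0]
D(4):
  [0, -10, -3, -4, -13, -2, -3]
  [-3, 0, -2, -7, -11, -1, -6]
  [-10, -7, 0, -14, -13, 1, -7]
  [-4, -14, -7, 0, -9, -6, -7]
  [-5, -2, -1, -9, 0, 0, -1]
  [-16, -16, -9, -17, -13, 0, -13]
  [-4, -4, 3, -8, -10, 4, 0]
D(5):
  [0, -10, -3, -4, -13, -2, -3]
  [-3, 0, -2, -7, -11, -1, -6]
  [-10, -7, 0, -14, -13, 1, -7]
  [-4, -11, -7, 0, -9, -6, -7]
  [-5, -2, -1, -9, 0, 0, -1]
  [-16, -15, -9, -17, -13, 0, -13]
  [-4, -4, 3, -8, -10, 4, 0]
D(6):
  [0, -10, -3, -4, -13, -2, -3]
  [-3, 0, -2, -7, -11, -1, -6]
  [-10, -7, 0, -14, -12, 1, -7]
  [-4, -11, -7, 0, -9, -6, -7]
  [-5, -2, -1, -9, 0, 0, -1]
  [-16, -15, -9, -17, -13, 0, -13]
  [-4, -4, 3, -8, -9, 4, 0]
D(7):
  [0, -7, 0, -4, -12, 1, -3]
  [-3, 0, -2, -7, -11, -1, -6]
  [-10, -7, 0, -14, -12, 1, -7]
  [-4, -11, -4, 0, -9, -3, -7]
  [-5, -2, 2, -9, 0, 3, -1]
  [-16, -15, -9, -17, -13, 0, -13]
  [-4, -4, 3, -8, -9, 4, 0]
Answer: W* = [[0, -7, 0, -4, -12, 1, -3], [-3, 0, -2, -7, -11, -1, -6], [-10, -7, 0, -14, -12, 1, -7], [-4, -11, -4, 0, -9, -3, -7], [-5, -2, 2, -9, 0, 3, -1], [-16, -15, -9, -17, -13, 0, -13], [-4, -4, 3, -8, -9, 4, 0]]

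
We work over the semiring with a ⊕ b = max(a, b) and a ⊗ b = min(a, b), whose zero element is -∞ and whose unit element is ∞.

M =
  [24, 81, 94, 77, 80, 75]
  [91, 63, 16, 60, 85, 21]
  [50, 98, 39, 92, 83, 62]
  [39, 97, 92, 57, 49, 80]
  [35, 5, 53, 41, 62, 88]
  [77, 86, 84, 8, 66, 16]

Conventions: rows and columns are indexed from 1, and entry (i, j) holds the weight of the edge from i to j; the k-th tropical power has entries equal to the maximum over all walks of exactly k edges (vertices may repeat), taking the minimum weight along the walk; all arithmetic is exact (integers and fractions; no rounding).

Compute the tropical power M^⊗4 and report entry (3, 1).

M^⊗2:
  [81, 94, 77, 92, 83, 80]
  [63, 81, 91, 77, 80, 85]
  [91, 92, 92, 60, 85, 83]
  [91, 92, 80, 92, 85, 62]
  [77, 86, 84, 53, 66, 62]
  [86, 84, 77, 84, 85, 75]
M^⊗3:
  [91, 92, 92, 77, 85, 83]
  [81, 91, 84, 91, 83, 80]
  [91, 92, 91, 92, 85, 85]
  [91, 92, 92, 80, 85, 85]
  [86, 84, 77, 84, 85, 75]
  [84, 84, 86, 77, 84, 85]
M^⊗4:
  [91, 92, 91, 92, 85, 85]
  [91, 91, 91, 84, 85, 83]
  [91, 92, 92, 91, 85, 85]
  [91, 92, 91, 92, 85, 85]
  [84, 84, 86, 77, 84, 85]
  [84, 86, 84, 86, 84, 84]
Key observation: the optimum is the walk 3->4->3->2->1, with weight 92 min 92 min 98 min 91 = 91.
Optimal value attained by: walk 3->4->3->2->1.
Answer: (M^⊗4)[3][1] = 91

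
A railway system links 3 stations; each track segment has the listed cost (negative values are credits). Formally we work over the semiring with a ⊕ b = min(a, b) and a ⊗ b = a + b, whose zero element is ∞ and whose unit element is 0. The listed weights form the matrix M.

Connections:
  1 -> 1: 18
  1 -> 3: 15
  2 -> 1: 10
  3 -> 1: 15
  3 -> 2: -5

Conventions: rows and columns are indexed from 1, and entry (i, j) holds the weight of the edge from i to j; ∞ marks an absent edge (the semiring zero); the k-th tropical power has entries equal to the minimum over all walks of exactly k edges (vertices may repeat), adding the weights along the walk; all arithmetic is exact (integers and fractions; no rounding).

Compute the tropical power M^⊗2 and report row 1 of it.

M^⊗2:
  [30, 10, 33]
  [28, ∞, 25]
  [5, ∞, 30]
Answer: row 1 of M^⊗2 = [30, 10, 33]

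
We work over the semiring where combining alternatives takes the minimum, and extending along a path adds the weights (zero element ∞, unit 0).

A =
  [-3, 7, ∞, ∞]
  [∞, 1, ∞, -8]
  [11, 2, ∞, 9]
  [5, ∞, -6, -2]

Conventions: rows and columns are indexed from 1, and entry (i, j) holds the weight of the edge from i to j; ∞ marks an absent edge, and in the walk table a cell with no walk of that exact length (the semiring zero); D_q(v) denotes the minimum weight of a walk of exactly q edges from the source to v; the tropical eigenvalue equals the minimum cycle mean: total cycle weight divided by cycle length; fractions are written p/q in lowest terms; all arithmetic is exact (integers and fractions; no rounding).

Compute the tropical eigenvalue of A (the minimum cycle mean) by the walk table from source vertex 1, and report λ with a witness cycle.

q=0: [0, ∞, ∞, ∞]
q=1: [-3, 7, ∞, ∞]
q=2: [-6, 4, ∞, -1]
q=3: [-9, 1, -7, -4]
q=4: [-12, -5, -10, -7]
Optimal cycle mean attained by: cycle 2->4->3->2, total (-8) + (-6) + 2, length 3.
Answer: λ = -4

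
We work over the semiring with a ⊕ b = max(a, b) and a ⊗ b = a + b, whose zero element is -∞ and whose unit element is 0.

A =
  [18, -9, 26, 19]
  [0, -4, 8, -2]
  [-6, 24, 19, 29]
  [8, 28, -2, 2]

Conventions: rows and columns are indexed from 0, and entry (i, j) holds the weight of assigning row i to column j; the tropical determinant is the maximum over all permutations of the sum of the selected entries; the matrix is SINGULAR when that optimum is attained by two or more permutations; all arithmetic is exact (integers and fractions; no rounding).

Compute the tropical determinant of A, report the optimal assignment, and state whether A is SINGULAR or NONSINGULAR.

σ = (0, 1, 2, 3): 18 + (-4) + 19 + 2 = 35
σ = (0, 1, 3, 2): 18 + (-4) + 29 + (-2) = 41
σ = (0, 2, 1, 3): 18 + 8 + 24 + 2 = 52
σ = (0, 2, 3, 1): 18 + 8 + 29 + 28 = 83
σ = (0, 3, 1, 2): 18 + (-2) + 24 + (-2) = 38
σ = (0, 3, 2, 1): 18 + (-2) + 19 + 28 = 63
σ = (1, 0, 2, 3): (-9) + 0 + 19 + 2 = 12
σ = (1, 0, 3, 2): (-9) + 0 + 29 + (-2) = 18
σ = (1, 2, 0, 3): (-9) + 8 + (-6) + 2 = -5
σ = (1, 2, 3, 0): (-9) + 8 + 29 + 8 = 36
σ = (1, 3, 0, 2): (-9) + (-2) + (-6) + (-2) = -19
σ = (1, 3, 2, 0): (-9) + (-2) + 19 + 8 = 16
σ = (2, 0, 1, 3): 26 + 0 + 24 + 2 = 52
σ = (2, 0, 3, 1): 26 + 0 + 29 + 28 = 83
σ = (2, 1, 0, 3): 26 + (-4) + (-6) + 2 = 18
σ = (2, 1, 3, 0): 26 + (-4) + 29 + 8 = 59
σ = (2, 3, 0, 1): 26 + (-2) + (-6) + 28 = 46
σ = (2, 3, 1, 0): 26 + (-2) + 24 + 8 = 56
σ = (3, 0, 1, 2): 19 + 0 + 24 + (-2) = 41
σ = (3, 0, 2, 1): 19 + 0 + 19 + 28 = 66
σ = (3, 1, 0, 2): 19 + (-4) + (-6) + (-2) = 7
σ = (3, 1, 2, 0): 19 + (-4) + 19 + 8 = 42
σ = (3, 2, 0, 1): 19 + 8 + (-6) + 28 = 49
σ = (3, 2, 1, 0): 19 + 8 + 24 + 8 = 59
Optimal value attained by: σ = (0, 2, 3, 1).
Answer: det⊕(A) = 83; verdict: SINGULAR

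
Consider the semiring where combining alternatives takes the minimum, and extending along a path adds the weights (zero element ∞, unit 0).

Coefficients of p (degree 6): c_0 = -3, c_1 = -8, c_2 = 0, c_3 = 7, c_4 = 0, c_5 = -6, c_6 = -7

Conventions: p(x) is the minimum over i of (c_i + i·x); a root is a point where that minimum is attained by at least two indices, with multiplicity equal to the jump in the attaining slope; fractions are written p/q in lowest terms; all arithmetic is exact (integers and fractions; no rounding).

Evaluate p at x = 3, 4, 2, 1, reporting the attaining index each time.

p(3) = min(-3+0·3=-3, -8+1·3=-5, 0+2·3=6, 7+3·3=16, 0+4·3=12, -6+5·3=9, -7+6·3=11) = -5 (attained by i=1)
p(4) = min(-3+0·4=-3, -8+1·4=-4, 0+2·4=8, 7+3·4=19, 0+4·4=16, -6+5·4=14, -7+6·4=17) = -4 (attained by i=1)
p(2) = min(-3+0·2=-3, -8+1·2=-6, 0+2·2=4, 7+3·2=13, 0+4·2=8, -6+5·2=4, -7+6·2=5) = -6 (attained by i=1)
p(1) = min(-3+0·1=-3, -8+1·1=-7, 0+2·1=2, 7+3·1=10, 0+4·1=4, -6+5·1=-1, -7+6·1=-1) = -7 (attained by i=1)
Answer: p(3) = -5; p(4) = -4; p(2) = -6; p(1) = -7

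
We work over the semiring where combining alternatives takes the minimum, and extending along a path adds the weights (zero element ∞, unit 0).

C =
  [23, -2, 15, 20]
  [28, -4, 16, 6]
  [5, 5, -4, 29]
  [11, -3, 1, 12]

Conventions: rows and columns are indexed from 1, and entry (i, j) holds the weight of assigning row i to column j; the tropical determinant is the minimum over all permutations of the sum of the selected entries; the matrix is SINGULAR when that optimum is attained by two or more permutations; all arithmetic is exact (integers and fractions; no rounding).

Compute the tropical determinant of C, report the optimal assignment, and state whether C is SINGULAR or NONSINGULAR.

σ = (1, 2, 3, 4): 23 + (-4) + (-4) + 12 = 27
σ = (1, 2, 4, 3): 23 + (-4) + 29 + 1 = 49
σ = (1, 3, 2, 4): 23 + 16 + 5 + 12 = 56
σ = (1, 3, 4, 2): 23 + 16 + 29 + (-3) = 65
σ = (1, 4, 2, 3): 23 + 6 + 5 + 1 = 35
σ = (1, 4, 3, 2): 23 + 6 + (-4) + (-3) = 22
σ = (2, 1, 3, 4): (-2) + 28 + (-4) + 12 = 34
σ = (2, 1, 4, 3): (-2) + 28 + 29 + 1 = 56
σ = (2, 3, 1, 4): (-2) + 16 + 5 + 12 = 31
σ = (2, 3, 4, 1): (-2) + 16 + 29 + 11 = 54
σ = (2, 4, 1, 3): (-2) + 6 + 5 + 1 = 10
σ = (2, 4, 3, 1): (-2) + 6 + (-4) + 11 = 11
σ = (3, 1, 2, 4): 15 + 28 + 5 + 12 = 60
σ = (3, 1, 4, 2): 15 + 28 + 29 + (-3) = 69
σ = (3, 2, 1, 4): 15 + (-4) + 5 + 12 = 28
σ = (3, 2, 4, 1): 15 + (-4) + 29 + 11 = 51
σ = (3, 4, 1, 2): 15 + 6 + 5 + (-3) = 23
σ = (3, 4, 2, 1): 15 + 6 + 5 + 11 = 37
σ = (4, 1, 2, 3): 20 + 28 + 5 + 1 = 54
σ = (4, 1, 3, 2): 20 + 28 + (-4) + (-3) = 41
σ = (4, 2, 1, 3): 20 + (-4) + 5 + 1 = 22
σ = (4, 2, 3, 1): 20 + (-4) + (-4) + 11 = 23
σ = (4, 3, 1, 2): 20 + 16 + 5 + (-3) = 38
σ = (4, 3, 2, 1): 20 + 16 + 5 + 11 = 52
Optimal value attained by: σ = (2, 4, 1, 3).
Answer: det⊕(C) = 10; verdict: NONSINGULAR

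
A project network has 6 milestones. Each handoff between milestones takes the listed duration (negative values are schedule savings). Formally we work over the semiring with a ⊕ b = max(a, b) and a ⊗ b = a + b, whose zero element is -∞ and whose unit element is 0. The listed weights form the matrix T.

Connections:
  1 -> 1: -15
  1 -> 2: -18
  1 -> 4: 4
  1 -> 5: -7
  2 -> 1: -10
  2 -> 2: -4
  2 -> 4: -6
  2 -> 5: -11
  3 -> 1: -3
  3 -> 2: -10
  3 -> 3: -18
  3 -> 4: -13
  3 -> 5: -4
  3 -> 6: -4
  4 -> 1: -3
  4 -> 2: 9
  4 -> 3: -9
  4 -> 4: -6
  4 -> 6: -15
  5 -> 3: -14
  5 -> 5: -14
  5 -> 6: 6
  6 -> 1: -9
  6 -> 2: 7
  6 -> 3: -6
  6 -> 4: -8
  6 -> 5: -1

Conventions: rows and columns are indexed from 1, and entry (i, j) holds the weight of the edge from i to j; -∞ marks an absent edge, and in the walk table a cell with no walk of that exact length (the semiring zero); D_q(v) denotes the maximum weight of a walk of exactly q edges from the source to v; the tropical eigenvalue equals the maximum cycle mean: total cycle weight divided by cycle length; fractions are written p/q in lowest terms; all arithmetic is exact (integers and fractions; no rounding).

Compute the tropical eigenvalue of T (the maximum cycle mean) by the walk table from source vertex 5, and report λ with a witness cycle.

q=0: [-∞, -∞, -∞, -∞, 0, -∞]
q=1: [-∞, -∞, -14, -∞, -14, 6]
q=2: [-3, 13, 0, -2, 5, -8]
q=3: [3, 9, -9, 7, 2, 11]
q=4: [4, 18, 5, 7, 10, 8]
q=5: [8, 16, 2, 12, 7, 16]
q=6: [9, 23, 10, 12, 15, 13]
Optimal cycle mean attained by: cycle 5->6->5, total 6 + (-1), length 2.
Answer: λ = 5/2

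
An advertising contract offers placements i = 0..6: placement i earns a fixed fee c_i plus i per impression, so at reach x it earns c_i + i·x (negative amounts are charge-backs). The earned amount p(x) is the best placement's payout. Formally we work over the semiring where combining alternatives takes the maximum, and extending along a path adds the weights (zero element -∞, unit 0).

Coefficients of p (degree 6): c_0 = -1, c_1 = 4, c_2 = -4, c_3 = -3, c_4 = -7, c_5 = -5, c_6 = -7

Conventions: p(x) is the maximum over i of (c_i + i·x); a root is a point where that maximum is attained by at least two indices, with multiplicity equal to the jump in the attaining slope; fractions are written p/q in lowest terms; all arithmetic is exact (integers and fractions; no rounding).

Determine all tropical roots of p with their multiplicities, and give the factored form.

hull edge (i=0, c=-1) to (i=1, c=4): slope 5, span 1
hull edge (i=1, c=4) to (i=6, c=-7): slope -11/5, span 5
Factored form: p(x) = -7 ⊗ (x ⊕ (-5)) ⊗ (x ⊕ 11/5) ⊗ (x ⊕ 11/5) ⊗ (x ⊕ 11/5) ⊗ (x ⊕ 11/5) ⊗ (x ⊕ 11/5)
Answer: roots = -5 (mult 1), 11/5 (mult 5)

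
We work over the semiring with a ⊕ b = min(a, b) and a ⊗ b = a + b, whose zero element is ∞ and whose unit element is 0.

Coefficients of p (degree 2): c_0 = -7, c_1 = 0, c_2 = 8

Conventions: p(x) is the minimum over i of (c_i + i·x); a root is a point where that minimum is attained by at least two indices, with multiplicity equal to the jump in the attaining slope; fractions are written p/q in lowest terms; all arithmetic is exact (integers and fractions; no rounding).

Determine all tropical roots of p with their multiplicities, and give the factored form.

hull edge (i=0, c=-7) to (i=1, c=0): slope 7, span 1
hull edge (i=1, c=0) to (i=2, c=8): slope 8, span 1
Factored form: p(x) = 8 ⊗ (x ⊕ (-8)) ⊗ (x ⊕ (-7))
Answer: roots = -8 (mult 1), -7 (mult 1)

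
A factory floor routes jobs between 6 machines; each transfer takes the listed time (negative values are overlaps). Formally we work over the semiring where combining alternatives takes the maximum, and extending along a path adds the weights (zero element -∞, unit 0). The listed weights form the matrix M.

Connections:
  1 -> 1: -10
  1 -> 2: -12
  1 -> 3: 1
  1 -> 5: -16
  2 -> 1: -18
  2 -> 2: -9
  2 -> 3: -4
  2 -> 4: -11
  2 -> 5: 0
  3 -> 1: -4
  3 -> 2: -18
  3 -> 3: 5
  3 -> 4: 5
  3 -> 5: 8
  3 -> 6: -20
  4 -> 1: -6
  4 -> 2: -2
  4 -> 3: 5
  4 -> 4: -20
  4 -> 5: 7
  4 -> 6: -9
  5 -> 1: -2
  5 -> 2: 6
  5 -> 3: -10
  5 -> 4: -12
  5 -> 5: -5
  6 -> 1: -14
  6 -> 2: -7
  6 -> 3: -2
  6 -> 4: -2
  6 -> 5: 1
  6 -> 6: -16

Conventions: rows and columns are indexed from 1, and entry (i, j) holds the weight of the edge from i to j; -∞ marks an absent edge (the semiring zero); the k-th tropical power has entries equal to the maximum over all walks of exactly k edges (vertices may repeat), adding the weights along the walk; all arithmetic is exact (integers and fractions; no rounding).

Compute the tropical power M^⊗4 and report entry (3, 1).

M^⊗2:
  [-3, -10, 6, 6, 9, -19]
  [-2, 6, 1, 1, 4, -20]
  [6, 14, 10, 10, 13, -4]
  [5, 13, 10, 10, 13, -15]
  [-7, 1, 2, -5, 6, -21]
  [-1, 7, 3, 3, 6, -11]
M^⊗3:
  [7, 15, 11, 11, 14, -3]
  [2, 10, 6, 6, 9, -8]
  [11, 19, 15, 15, 18, 1]
  [11, 19, 15, 15, 18, 1]
  [4, 12, 7, 7, 10, -14]
  [4, 12, 8, 8, 11, -6]
M^⊗4:
  [12, 20, 16, 16, 19, 2]
  [7, 15, 11, 11, 14, -3]
  [16, 24, 20, 20, 23, 6]
  [16, 24, 20, 20, 23, 6]
  [8, 16, 12, 12, 15, -2]
  [9, 17, 13, 13, 16, -1]
Key observation: the optimum is the walk 3->3->3->5->1, with weight 5 + 5 + 8 + (-2) = 16.
Optimal value attained by: walk 3->3->3->5->1.
Answer: (M^⊗4)[3][1] = 16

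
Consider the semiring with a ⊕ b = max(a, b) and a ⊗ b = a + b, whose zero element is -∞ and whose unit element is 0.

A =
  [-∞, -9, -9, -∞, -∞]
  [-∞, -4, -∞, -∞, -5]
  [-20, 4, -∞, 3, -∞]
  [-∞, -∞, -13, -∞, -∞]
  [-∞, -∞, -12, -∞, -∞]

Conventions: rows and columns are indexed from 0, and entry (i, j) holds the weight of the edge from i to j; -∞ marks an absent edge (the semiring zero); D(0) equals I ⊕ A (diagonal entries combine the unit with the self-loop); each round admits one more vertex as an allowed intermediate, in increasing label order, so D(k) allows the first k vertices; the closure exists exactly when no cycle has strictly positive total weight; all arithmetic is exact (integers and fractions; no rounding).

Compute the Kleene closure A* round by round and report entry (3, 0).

D(0):
  [0, -9, -9, -∞, -∞]
  [-∞, 0, -∞, -∞, -5]
  [-20, 4, 0, 3, -∞]
  [-∞, -∞, -13, 0, -∞]
  [-∞, -∞, -12, -∞, 0]
D(1):
  [0, -9, -9, -∞, -∞]
  [-∞, 0, -∞, -∞, -5]
  [-20, 4, 0, 3, -∞]
  [-∞, -∞, -13, 0, -∞]
  [-∞, -∞, -12, -∞, 0]
D(2):
  [0, -9, -9, -∞, -14]
  [-∞, 0, -∞, -∞, -5]
  [-20, 4, 0, 3, -1]
  [-∞, -∞, -13, 0, -∞]
  [-∞, -∞, -12, -∞, 0]
D(3):
  [0, -5, -9, -6, -10]
  [-∞, 0, -∞, -∞, -5]
  [-20, 4, 0, 3, -1]
  [-33, -9, -13, 0, -14]
  [-32, -8, -12, -9, 0]
D(4):
  [0, -5, -9, -6, -10]
  [-∞, 0, -∞, -∞, -5]
  [-20, 4, 0, 3, -1]
  [-33, -9, -13, 0, -14]
  [-32, -8, -12, -9, 0]
D(5):
  [0, -5, -9, -6, -10]
  [-37, 0, -17, -14, -5]
  [-20, 4, 0, 3, -1]
  [-33, -9, -13, 0, -14]
  [-32, -8, -12, -9, 0]
Answer: A*[3][0] = -33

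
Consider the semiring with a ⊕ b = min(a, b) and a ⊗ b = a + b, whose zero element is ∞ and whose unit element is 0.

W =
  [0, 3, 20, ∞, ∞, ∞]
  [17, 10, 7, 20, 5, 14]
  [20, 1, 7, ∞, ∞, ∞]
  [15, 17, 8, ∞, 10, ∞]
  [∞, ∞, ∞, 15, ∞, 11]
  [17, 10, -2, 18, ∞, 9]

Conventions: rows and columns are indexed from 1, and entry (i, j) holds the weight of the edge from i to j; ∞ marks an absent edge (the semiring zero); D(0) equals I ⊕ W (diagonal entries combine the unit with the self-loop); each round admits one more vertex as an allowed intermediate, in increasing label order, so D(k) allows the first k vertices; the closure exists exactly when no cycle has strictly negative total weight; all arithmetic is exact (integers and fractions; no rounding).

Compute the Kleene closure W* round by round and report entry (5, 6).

D(0):
  [0, 3, 20, ∞, ∞, ∞]
  [17, 0, 7, 20, 5, 14]
  [20, 1, 0, ∞, ∞, ∞]
  [15, 17, 8, 0, 10, ∞]
  [∞, ∞, ∞, 15, 0, 11]
  [17, 10, -2, 18, ∞, 0]
D(1):
  [0, 3, 20, ∞, ∞, ∞]
  [17, 0, 7, 20, 5, 14]
  [20, 1, 0, ∞, ∞, ∞]
  [15, 17, 8, 0, 10, ∞]
  [∞, ∞, ∞, 15, 0, 11]
  [17, 10, -2, 18, ∞, 0]
D(2):
  [0, 3, 10, 23, 8, 17]
  [17, 0, 7, 20, 5, 14]
  [18, 1, 0, 21, 6, 15]
  [15, 17, 8, 0, 10, 31]
  [∞, ∞, ∞, 15, 0, 11]
  [17, 10, -2, 18, 15, 0]
D(3):
  [0, 3, 10, 23, 8, 17]
  [17, 0, 7, 20, 5, 14]
  [18, 1, 0, 21, 6, 15]
  [15, 9, 8, 0, 10, 23]
  [∞, ∞, ∞, 15, 0, 11]
  [16, -1, -2, 18, 4, 0]
D(4):
  [0, 3, 10, 23, 8, 17]
  [17, 0, 7, 20, 5, 14]
  [18, 1, 0, 21, 6, 15]
  [15, 9, 8, 0, 10, 23]
  [30, 24, 23, 15, 0, 11]
  [16, -1, -2, 18, 4, 0]
D(5):
  [0, 3, 10, 23, 8, 17]
  [17, 0, 7, 20, 5, 14]
  [18, 1, 0, 21, 6, 15]
  [15, 9, 8, 0, 10, 21]
  [30, 24, 23, 15, 0, 11]
  [16, -1, -2, 18, 4, 0]
D(6):
  [0, 3, 10, 23, 8, 17]
  [17, 0, 7, 20, 5, 14]
  [18, 1, 0, 21, 6, 15]
  [15, 9, 8, 0, 10, 21]
  [27, 10, 9, 15, 0, 11]
  [16, -1, -2, 18, 4, 0]
Answer: W*[5][6] = 11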